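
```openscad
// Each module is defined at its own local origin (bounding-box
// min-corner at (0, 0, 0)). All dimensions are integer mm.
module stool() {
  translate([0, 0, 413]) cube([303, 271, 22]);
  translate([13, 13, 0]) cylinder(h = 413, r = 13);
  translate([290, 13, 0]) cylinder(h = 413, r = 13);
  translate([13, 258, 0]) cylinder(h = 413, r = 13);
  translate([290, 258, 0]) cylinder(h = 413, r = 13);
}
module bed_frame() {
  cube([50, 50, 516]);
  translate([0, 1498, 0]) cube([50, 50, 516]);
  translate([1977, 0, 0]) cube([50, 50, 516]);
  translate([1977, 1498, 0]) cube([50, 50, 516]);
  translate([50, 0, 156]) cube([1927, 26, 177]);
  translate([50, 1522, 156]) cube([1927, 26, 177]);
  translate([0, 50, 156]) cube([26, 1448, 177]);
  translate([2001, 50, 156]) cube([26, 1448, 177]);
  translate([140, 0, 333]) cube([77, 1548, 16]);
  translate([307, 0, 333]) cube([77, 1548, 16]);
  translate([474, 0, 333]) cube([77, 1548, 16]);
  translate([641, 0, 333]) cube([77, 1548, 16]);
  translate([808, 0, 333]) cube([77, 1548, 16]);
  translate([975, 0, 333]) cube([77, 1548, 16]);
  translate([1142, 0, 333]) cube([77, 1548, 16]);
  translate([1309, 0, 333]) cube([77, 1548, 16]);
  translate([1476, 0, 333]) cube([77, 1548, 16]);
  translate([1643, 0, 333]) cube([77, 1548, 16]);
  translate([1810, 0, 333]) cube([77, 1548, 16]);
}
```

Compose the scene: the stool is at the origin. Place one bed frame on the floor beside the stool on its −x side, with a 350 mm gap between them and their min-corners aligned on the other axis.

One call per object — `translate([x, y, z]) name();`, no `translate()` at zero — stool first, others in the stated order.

stool();
translate([-2377, 0, 0]) bed_frame();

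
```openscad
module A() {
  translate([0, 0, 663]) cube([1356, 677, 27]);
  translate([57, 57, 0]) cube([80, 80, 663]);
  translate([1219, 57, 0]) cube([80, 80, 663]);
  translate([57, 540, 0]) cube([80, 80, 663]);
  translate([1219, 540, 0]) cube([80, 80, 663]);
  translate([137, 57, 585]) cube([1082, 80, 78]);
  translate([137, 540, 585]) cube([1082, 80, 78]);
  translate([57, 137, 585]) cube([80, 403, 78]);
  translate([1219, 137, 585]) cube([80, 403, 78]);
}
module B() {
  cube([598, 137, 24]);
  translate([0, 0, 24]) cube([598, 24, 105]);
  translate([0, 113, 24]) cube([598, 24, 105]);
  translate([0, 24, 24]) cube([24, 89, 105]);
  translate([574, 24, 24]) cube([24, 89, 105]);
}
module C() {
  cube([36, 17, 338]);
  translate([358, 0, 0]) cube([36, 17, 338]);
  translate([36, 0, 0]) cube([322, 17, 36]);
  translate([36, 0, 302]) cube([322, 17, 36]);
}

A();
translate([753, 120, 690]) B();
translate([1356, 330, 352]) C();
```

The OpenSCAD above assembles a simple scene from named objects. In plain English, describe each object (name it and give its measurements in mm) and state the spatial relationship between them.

A is a table with a 1356×677 mm rectangular top, 27 mm thick, top surface at z = 690 mm, supported by four 80×80 mm square legs, each inset 57 mm from the nearest pair of top edges, running from the floor. Four apron rails, 80 mm thick and 78 mm tall, run between adjacent legs with their top edges flush with the underside of the top and their outer faces flush with the legs' outer faces.

B is an open-topped rectangular box: outside dimensions 598×137×129 mm, with a uniform wall and base thickness of 24 mm. The base is a full 598×137 slab on the floor; four walls sit on top of the base. The front and back walls (the −y and +y sides) span the full width; the two side walls fit between them.

C is a picture frame with a 322×266 mm rectangular opening (x by z) and a uniform 36 mm border on every side. Frame depth is 17 mm along y. It is built from two vertical stiles running the full outside height and two horizontal rails spanning the gap between the stiles.

The open box is on top of the table. The picture frame is beside the table with their tops flush at z = 690.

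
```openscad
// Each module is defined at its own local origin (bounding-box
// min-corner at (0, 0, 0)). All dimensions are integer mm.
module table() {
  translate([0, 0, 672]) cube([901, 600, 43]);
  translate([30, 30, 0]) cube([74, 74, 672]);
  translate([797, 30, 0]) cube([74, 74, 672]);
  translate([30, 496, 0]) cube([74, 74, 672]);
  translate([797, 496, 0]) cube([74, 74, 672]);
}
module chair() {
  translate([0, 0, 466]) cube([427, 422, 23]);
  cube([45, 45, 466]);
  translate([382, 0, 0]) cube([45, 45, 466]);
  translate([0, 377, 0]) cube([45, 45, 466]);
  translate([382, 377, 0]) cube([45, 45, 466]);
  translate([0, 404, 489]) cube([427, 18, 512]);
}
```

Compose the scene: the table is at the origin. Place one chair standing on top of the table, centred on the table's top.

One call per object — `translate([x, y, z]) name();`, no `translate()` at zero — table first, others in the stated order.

table();
translate([237, 89, 715]) chair();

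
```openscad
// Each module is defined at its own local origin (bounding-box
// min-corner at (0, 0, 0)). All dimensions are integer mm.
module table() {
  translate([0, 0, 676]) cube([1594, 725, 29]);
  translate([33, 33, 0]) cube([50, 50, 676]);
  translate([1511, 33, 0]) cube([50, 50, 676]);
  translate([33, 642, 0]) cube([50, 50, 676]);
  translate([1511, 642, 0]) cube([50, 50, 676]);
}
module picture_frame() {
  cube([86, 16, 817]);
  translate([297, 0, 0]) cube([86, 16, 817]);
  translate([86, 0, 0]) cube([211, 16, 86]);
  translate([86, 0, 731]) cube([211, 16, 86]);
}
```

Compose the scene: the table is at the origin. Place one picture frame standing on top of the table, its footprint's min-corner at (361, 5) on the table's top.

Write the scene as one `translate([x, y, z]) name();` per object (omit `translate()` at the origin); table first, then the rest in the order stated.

table();
translate([361, 5, 705]) picture_frame();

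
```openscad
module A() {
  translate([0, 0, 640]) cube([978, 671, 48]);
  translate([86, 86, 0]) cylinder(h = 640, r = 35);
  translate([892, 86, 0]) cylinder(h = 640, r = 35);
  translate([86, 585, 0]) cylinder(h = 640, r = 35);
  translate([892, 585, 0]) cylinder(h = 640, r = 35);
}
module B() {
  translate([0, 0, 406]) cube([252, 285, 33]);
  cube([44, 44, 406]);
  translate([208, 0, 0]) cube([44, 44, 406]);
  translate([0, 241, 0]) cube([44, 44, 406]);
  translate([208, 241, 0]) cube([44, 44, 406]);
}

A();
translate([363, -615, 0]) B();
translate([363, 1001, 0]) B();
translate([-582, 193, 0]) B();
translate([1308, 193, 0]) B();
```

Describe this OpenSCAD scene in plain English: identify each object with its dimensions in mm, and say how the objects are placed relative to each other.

A is a rectangular dining table. The top is 978×671×48 mm with its upper surface at z = 688 mm. It stands on four round legs of 70 mm diameter, each leg's bounding box inset 51 mm from the nearest pair of top edges, running from the floor to the underside of the top.

B is a simple wooden stool: a rectangular seat 252 mm (x) by 285 mm (y), 33 mm thick, top face at z = 439 mm, on four square legs, each 44×44 mm in cross-section. The legs rest on z = 0, each flush with a corner of the seat.

Four stools sit around the table at the −y, +y, −x, +x sides.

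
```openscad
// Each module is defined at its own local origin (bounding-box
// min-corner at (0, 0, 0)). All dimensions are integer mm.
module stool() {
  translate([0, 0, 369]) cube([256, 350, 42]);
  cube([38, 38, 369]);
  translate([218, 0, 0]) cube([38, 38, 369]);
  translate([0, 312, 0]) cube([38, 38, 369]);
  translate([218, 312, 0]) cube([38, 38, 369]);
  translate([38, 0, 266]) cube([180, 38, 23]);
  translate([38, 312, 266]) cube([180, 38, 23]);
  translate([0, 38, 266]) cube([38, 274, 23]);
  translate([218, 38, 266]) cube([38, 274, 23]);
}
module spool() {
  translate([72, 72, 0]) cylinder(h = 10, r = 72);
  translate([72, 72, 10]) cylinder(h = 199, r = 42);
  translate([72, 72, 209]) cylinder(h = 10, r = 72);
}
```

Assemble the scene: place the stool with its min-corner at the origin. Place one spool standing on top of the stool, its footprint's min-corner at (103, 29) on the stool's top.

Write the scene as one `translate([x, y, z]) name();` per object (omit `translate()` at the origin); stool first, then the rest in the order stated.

stool();
translate([103, 29, 411]) spool();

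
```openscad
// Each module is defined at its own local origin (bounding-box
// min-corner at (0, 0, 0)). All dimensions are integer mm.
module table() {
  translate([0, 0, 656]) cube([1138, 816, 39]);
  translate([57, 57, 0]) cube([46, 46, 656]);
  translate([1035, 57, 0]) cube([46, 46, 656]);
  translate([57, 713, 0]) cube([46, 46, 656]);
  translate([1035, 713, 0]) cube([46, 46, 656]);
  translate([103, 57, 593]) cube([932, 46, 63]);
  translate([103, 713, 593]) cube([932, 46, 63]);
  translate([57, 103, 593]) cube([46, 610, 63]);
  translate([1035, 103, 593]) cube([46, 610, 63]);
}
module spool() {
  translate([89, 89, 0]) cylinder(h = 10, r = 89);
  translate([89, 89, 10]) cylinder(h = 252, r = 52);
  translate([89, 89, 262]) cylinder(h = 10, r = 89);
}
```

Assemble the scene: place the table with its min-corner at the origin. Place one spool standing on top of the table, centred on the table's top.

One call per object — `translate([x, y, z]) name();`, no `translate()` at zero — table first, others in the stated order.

table();
translate([480, 319, 695]) spool();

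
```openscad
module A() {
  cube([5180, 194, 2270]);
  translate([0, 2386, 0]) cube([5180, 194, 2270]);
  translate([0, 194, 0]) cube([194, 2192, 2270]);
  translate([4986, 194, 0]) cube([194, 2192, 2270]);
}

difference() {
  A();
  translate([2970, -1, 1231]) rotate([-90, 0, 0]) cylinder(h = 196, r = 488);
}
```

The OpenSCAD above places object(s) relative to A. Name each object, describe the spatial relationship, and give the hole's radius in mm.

A is a house frame. The house frame has a circular hole through its front wall. The hole's radius is 488 mm.

The subtracted cylinder has r = 488 mm.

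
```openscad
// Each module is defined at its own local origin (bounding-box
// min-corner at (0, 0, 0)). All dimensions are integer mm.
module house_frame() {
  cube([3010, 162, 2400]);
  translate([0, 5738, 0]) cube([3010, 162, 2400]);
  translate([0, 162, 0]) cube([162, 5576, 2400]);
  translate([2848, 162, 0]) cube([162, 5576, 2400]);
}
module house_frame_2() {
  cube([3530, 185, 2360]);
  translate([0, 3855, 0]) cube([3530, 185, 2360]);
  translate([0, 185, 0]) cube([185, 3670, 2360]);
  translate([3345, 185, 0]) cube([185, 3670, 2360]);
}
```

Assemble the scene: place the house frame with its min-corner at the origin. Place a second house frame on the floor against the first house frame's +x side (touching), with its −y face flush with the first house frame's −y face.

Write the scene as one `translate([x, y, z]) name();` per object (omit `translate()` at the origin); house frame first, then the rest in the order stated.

house_frame();
translate([3010, 0, 0]) house_frame_2();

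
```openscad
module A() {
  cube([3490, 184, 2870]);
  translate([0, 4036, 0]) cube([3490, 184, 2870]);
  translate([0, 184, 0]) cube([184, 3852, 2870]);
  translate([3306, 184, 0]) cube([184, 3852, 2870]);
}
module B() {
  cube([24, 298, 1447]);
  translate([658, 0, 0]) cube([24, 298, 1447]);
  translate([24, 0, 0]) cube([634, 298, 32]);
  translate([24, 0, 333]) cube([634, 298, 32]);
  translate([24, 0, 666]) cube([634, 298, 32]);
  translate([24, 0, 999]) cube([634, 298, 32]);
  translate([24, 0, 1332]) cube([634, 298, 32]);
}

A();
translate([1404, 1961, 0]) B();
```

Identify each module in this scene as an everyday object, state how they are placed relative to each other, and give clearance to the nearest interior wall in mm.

Clearances: x = 1220, y = 1777; minimum 1220 mm.

A is a house frame. B is a bookshelf. The bookshelf sits inside the house frame, centred. The clearance to the nearest interior wall is 1220 mm.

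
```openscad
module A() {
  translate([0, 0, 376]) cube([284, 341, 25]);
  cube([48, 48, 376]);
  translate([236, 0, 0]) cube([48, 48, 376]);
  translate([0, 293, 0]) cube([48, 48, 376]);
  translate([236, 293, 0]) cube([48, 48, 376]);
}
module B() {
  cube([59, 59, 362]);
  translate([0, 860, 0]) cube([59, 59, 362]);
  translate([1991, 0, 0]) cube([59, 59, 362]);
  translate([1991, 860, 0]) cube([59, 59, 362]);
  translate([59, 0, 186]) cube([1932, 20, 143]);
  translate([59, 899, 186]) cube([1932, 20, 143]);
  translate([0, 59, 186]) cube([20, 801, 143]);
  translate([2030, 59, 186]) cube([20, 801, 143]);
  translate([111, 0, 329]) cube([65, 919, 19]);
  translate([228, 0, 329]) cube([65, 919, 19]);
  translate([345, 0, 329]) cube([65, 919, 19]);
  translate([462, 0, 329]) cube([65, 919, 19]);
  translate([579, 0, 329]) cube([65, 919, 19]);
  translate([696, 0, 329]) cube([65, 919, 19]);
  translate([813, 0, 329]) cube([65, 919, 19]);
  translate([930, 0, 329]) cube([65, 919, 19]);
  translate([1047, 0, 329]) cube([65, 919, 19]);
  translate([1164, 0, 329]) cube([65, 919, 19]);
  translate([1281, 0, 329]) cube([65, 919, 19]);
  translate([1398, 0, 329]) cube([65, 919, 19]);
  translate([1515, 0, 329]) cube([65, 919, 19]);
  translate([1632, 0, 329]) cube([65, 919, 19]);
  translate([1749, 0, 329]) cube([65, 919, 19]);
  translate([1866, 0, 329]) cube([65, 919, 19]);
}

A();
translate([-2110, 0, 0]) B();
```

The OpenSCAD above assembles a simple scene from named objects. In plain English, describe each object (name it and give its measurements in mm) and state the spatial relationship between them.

A is a four-legged stool. The seat is a 284×341×25 mm slab whose top surface is at z = 401 mm; four square legs, each 48×48 mm in cross-section, run from the floor (z = 0) to the underside of the seat, each flush with a corner of the seat.

B is a bed frame 2050 mm long (x) by 919 mm wide (y). Four 59×59 mm corner posts, 362 mm tall, at the corners of the footprint. Four rails of 20 mm thickness and 143 mm height run between adjacent posts with their undersides at z = 186 mm, their outer faces flush with the outside of the frame (the two x-running rails run between the posts' inner faces; the two y-running rails run between the posts' inner faces). 16 slats, each 65 mm wide (x) and 19 mm thick, lie across the top of the two x-running rails, running the full 919 mm width of the frame in y; the slats are evenly spaced along x between the inner faces of the end posts with equal gaps (rounded down to the nearest mm) at the −x end and between each pair — any rounding remainder accumulates at the +x end.

The bed frame is on the floor beside the stool on its −x side.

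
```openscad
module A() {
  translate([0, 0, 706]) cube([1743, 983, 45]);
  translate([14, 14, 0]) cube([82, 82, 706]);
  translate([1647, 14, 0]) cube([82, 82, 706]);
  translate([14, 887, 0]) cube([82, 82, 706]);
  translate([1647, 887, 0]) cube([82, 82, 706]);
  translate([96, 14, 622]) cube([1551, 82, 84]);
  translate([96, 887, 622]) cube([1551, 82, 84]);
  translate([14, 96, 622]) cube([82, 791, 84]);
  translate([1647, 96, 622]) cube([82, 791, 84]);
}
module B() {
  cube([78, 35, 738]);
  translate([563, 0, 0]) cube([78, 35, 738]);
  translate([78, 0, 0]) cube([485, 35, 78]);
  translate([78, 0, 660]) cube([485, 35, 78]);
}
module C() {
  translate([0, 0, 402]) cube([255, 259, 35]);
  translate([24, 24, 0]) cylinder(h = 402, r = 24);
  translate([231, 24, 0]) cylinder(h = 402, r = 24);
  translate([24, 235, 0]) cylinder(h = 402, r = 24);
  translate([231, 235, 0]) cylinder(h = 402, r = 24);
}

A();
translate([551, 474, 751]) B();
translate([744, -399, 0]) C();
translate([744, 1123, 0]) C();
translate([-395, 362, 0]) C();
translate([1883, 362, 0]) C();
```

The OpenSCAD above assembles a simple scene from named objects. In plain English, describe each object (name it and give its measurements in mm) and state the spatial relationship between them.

A is a rectangular dining table. The top is 1743×983×45 mm with its upper surface at z = 751 mm. It stands on four 82×82 mm square legs, each inset 14 mm from the nearest pair of top edges, running from the floor to the underside of the top. Four apron rails, 82 mm thick and 84 mm tall, run between adjacent legs with their top edges flush with the underside of the top and their outer faces flush with the legs' outer faces.

B is a rectangular picture frame lying in the x–z plane (depth along y). The opening is 485 mm wide (x) by 582 mm tall (z), surrounded by a border 78 mm wide on all four sides. The frame is 35 mm deep and is made of two full-height vertical stiles with two horizontal rails fitted between them.

C is a simple wooden stool: a rectangular seat 255 mm (x) by 259 mm (y), 35 mm thick, top face at z = 437 mm, on four round legs, each 48 mm in diameter. The legs rest on z = 0, each leg's axis is inset half a diameter from the nearest pair of seat edges (so the leg's bounding box is flush with the corner).

The picture frame is on top of the table, centred. Four stools sit around the table at the −y, +y, −x, +x sides.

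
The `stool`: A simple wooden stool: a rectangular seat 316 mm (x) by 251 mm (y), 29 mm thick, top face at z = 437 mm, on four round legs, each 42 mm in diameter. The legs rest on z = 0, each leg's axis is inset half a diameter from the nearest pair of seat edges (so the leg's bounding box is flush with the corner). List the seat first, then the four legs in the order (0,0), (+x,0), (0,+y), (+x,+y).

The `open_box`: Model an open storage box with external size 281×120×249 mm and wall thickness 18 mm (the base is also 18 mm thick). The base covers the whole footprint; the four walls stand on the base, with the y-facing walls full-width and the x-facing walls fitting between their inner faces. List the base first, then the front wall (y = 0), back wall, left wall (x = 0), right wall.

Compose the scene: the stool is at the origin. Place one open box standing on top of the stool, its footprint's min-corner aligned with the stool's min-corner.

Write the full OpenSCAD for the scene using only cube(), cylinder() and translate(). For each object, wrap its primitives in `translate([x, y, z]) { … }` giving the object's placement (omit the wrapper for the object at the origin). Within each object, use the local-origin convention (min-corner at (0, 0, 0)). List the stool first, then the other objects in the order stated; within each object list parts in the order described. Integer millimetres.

translate([0, 0, 408]) cube([316, 251, 29]);
translate([21, 21, 0]) cylinder(h = 408, r = 21);
translate([295, 21, 0]) cylinder(h = 408, r = 21);
translate([21, 230, 0]) cylinder(h = 408, r = 21);
translate([295, 230, 0]) cylinder(h = 408, r = 21);
translate([0, 0, 437]) {
  cube([281, 120, 18]);
  translate([0, 0, 18]) cube([281, 18, 231]);
  translate([0, 102, 18]) cube([281, 18, 231]);
  translate([0, 18, 18]) cube([18, 84, 231]);
  translate([263, 18, 18]) cube([18, 84, 231]);
}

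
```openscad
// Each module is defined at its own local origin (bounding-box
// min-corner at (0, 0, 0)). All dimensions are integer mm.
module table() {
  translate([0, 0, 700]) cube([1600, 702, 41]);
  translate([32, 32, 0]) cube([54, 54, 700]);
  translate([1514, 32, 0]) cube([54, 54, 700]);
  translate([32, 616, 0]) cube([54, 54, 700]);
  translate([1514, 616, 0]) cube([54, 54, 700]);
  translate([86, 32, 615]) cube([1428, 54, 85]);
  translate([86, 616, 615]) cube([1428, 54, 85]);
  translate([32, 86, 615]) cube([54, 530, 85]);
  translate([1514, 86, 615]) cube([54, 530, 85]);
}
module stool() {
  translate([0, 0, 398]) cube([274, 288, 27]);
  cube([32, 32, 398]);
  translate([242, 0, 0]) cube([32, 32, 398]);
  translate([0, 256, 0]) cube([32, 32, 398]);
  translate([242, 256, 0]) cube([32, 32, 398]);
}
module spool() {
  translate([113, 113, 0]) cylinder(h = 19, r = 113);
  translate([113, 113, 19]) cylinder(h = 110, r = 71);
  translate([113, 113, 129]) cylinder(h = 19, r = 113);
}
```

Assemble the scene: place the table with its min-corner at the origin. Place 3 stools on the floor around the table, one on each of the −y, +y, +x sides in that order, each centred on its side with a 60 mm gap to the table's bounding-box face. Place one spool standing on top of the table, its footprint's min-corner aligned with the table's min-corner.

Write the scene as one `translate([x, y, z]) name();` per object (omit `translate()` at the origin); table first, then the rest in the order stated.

table();
translate([663, -348, 0]) stool();
translate([663, 762, 0]) stool();
translate([1660, 207, 0]) stool();
translate([0, 0, 741]) spool();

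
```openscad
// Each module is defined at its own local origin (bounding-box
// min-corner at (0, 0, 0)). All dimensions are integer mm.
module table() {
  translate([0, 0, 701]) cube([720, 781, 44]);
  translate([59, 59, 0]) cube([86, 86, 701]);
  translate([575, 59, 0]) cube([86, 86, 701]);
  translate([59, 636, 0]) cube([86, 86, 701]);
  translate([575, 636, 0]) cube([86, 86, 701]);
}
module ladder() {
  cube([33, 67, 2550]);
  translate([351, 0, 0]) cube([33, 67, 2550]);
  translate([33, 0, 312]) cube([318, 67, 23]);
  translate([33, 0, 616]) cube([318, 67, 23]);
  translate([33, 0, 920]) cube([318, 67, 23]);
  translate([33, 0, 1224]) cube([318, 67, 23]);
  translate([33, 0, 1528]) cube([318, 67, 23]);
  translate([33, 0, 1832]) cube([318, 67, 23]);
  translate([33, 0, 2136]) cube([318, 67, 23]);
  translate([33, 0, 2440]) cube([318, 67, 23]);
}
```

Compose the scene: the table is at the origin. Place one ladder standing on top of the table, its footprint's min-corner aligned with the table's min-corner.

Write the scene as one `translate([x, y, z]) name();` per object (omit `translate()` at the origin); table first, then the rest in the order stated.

table();
translate([0, 0, 745]) ladder();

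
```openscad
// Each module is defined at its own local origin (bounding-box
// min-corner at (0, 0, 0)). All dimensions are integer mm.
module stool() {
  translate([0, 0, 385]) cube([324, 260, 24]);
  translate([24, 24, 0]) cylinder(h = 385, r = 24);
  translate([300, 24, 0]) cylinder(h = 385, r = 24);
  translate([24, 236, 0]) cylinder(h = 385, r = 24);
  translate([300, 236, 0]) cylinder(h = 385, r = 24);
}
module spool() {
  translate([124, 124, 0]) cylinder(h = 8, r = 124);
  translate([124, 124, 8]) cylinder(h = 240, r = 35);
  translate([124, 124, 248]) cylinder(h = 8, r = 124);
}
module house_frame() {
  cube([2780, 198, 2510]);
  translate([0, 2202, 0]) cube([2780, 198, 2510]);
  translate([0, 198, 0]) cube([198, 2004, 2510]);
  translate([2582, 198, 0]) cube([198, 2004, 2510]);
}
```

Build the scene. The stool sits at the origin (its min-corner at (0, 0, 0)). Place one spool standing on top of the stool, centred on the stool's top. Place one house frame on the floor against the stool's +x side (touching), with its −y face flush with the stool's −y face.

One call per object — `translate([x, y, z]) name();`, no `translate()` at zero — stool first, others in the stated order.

stool();
translate([38, 6, 409]) spool();
translate([324, 0, 0]) house_frame();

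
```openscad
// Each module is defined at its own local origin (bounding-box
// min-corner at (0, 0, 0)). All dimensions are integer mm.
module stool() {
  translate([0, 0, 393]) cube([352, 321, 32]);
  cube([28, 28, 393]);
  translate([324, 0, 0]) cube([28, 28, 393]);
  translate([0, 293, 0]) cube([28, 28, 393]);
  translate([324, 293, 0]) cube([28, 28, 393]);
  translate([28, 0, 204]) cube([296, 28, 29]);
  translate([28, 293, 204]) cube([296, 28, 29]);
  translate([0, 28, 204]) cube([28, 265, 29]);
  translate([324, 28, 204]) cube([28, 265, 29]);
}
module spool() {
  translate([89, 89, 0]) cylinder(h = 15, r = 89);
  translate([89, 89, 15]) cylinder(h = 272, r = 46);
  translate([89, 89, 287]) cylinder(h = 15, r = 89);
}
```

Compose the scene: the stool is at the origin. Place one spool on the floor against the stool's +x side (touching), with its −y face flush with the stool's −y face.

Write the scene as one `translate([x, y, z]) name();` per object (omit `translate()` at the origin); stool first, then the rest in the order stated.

stool();
translate([352, 0, 0]) spool();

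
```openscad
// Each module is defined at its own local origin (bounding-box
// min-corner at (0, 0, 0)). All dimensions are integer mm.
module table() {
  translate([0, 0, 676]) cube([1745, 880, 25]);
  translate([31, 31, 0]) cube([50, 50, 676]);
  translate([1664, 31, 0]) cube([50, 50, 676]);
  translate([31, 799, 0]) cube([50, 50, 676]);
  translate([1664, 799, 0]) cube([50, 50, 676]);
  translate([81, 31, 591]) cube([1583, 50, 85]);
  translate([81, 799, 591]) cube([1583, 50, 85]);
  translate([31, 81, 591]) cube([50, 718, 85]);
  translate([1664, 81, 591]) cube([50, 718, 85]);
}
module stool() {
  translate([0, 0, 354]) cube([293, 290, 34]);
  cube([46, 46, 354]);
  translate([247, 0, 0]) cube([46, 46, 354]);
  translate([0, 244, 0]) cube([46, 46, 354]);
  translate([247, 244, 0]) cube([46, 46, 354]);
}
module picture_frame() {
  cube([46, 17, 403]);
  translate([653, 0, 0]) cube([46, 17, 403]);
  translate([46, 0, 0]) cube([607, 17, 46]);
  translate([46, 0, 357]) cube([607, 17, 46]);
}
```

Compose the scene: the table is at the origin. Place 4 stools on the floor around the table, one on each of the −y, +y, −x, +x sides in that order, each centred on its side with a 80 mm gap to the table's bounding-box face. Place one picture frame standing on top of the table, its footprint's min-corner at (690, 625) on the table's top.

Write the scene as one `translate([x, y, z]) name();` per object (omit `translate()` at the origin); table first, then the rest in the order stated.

table();
translate([726, -370, 0]) stool();
translate([726, 960, 0]) stool();
translate([-373, 295, 0]) stool();
translate([1825, 295, 0]) stool();
translate([690, 625, 701]) picture_frame();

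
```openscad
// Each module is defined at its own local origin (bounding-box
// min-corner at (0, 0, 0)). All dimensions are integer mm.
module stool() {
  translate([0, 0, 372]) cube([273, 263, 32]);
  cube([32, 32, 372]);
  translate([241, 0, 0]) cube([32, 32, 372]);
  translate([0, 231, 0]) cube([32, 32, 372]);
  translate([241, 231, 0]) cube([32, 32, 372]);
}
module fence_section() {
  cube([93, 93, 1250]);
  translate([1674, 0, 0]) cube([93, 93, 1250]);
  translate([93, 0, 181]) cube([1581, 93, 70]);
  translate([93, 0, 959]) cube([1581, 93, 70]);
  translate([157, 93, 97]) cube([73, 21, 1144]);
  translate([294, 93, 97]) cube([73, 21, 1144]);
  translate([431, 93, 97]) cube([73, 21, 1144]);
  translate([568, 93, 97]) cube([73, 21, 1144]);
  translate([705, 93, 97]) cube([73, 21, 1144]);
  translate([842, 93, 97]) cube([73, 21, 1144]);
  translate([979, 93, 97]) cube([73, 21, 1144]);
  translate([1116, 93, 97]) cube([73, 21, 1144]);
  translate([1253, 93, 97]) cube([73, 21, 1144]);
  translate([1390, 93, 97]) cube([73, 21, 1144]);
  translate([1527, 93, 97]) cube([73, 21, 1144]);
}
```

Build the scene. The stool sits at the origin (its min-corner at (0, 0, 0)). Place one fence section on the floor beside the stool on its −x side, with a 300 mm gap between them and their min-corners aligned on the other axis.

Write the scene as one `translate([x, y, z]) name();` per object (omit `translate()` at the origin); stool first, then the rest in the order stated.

stool();
translate([-2067, 0, 0]) fence_section();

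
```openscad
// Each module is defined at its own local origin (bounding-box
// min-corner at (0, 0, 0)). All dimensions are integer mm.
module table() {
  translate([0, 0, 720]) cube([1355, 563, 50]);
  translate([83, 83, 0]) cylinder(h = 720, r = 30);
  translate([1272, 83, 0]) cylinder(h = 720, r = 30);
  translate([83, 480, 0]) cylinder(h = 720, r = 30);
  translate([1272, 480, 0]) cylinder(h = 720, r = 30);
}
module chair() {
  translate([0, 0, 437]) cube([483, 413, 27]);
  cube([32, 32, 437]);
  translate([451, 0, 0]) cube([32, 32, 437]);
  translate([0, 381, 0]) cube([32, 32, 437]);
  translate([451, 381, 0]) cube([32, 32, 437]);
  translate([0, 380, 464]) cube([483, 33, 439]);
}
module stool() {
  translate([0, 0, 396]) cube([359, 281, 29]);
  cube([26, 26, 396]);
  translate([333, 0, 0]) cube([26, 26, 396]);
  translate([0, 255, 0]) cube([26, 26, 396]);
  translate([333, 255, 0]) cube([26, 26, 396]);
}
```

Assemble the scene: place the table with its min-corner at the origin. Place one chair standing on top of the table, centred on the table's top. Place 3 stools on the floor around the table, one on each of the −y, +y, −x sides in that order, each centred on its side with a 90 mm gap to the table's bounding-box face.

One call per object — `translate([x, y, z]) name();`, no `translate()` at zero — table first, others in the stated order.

table();
translate([436, 75, 770]) chair();
translate([498, -371, 0]) stool();
translate([498, 653, 0]) stool();
translate([-449, 141, 0]) stool();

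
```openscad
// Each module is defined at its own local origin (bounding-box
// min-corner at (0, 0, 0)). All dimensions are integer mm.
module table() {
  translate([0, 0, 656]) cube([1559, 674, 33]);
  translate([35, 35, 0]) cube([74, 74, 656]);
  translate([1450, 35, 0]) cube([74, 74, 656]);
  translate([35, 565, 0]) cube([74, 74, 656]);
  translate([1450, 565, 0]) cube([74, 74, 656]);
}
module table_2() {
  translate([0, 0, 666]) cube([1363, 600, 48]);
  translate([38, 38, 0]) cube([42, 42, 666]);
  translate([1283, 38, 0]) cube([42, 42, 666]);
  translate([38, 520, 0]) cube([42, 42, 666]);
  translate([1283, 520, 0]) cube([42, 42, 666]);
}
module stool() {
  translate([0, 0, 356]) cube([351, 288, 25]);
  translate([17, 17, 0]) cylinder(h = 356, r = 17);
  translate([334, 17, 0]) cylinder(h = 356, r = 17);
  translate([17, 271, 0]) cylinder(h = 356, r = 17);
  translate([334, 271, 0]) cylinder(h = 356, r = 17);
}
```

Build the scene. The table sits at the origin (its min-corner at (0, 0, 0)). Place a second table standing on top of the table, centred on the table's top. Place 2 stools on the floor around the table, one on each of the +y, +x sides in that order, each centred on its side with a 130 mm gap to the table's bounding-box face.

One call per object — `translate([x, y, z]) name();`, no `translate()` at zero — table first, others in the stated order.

table();
translate([98, 37, 689]) table_2();
translate([604, 804, 0]) stool();
translate([1689, 193, 0]) stool();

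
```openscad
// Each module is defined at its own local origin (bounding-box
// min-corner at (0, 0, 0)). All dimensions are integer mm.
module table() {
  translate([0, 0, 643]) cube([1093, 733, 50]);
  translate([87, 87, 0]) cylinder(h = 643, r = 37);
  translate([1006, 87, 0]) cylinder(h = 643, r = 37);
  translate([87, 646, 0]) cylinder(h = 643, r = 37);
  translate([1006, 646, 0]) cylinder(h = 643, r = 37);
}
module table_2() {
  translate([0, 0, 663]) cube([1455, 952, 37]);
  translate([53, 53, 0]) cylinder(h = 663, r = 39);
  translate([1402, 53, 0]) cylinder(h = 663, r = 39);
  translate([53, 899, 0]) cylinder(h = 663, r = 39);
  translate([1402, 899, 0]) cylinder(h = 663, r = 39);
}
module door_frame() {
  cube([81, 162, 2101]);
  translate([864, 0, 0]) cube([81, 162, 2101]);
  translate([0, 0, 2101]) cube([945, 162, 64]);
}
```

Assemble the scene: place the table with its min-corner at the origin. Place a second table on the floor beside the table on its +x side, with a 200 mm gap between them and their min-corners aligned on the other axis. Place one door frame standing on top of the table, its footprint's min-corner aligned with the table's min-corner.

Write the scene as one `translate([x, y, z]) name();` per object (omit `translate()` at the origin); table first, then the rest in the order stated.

table();
translate([1293, 0, 0]) table_2();
translate([0, 0, 693]) door_frame();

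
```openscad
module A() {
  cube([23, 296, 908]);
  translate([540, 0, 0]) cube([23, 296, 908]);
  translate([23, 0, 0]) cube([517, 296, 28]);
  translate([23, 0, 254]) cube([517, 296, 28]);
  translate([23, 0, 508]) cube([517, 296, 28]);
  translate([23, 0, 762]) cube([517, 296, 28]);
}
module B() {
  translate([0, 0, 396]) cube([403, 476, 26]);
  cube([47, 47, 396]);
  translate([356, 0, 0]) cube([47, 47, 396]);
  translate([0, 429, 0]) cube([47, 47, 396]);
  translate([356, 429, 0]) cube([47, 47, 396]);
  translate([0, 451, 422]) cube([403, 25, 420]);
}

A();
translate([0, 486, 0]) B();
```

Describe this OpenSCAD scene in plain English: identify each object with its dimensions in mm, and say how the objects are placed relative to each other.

A is an open bookshelf. Two side panels, each 23 mm thick, 296 mm deep and 908 mm tall, stand 563 mm apart (outside-to-outside). Between them sit 4 shelves, each 28 mm thick and 296 mm deep, spanning the full gap between the sides. The bottom shelf rests on the floor (its underside at z = 0) and the clear gap between one shelf's top and the next shelf's underside is 226 mm.

B is a chair. The seat is a 403×476×26 mm slab with its top at z = 422 mm, on four 47×47 mm corner legs (flush with the seat edges, standing on z = 0). A flat backrest 25 mm thick, 420 mm tall, spans the full seat width and rises from the seat top along its +y edge, rear face flush with the rear of the seat.

The chair is on the floor beside the bookshelf on its +y side.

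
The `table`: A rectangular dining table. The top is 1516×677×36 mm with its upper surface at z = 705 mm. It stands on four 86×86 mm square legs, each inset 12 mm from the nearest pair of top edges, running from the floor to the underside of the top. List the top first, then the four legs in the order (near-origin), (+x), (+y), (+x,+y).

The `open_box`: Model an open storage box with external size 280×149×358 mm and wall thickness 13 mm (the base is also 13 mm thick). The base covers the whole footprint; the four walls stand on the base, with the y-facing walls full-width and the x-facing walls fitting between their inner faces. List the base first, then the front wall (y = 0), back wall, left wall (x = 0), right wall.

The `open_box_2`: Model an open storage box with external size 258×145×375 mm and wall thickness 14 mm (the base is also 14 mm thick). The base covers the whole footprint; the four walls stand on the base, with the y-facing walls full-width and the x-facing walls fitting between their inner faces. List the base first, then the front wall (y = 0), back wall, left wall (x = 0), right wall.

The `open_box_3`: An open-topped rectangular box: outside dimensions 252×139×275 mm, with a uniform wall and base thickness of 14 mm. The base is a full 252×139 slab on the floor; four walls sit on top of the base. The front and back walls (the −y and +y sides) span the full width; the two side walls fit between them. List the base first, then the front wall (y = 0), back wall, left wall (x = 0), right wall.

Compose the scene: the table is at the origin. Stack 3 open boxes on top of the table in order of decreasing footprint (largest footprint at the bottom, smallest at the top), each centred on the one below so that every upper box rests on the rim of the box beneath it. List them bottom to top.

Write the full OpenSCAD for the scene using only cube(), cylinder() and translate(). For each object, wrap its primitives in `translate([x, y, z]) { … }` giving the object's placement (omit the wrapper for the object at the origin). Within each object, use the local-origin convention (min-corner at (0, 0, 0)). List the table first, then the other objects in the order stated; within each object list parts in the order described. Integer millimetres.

translate([0, 0, 669]) cube([1516, 677, 36]);
translate([12, 12, 0]) cube([86, 86, 669]);
translate([1418, 12, 0]) cube([86, 86, 669]);
translate([12, 579, 0]) cube([86, 86, 669]);
translate([1418, 579, 0]) cube([86, 86, 669]);
translate([618, 264, 705]) {
  cube([280, 149, 13]);
  translate([0, 0, 13]) cube([280, 13, 345]);
  translate([0, 136, 13]) cube([280, 13, 345]);
  translate([0, 13, 13]) cube([13, 123, 345]);
  translate([267, 13, 13]) cube([13, 123, 345]);
}
translate([629, 266, 1063]) {
  cube([258, 145, 14]);
  translate([0, 0, 14]) cube([258, 14, 361]);
  translate([0, 131, 14]) cube([258, 14, 361]);
  translate([0, 14, 14]) cube([14, 117, 361]);
  translate([244, 14, 14]) cube([14, 117, 361]);
}
translate([632, 269, 1438]) {
  cube([252, 139, 14]);
  translate([0, 0, 14]) cube([252, 14, 261]);
  translate([0, 125, 14]) cube([252, 14, 261]);
  translate([0, 14, 14]) cube([14, 111, 261]);
  translate([238, 14, 14]) cube([14, 111, 261]);
}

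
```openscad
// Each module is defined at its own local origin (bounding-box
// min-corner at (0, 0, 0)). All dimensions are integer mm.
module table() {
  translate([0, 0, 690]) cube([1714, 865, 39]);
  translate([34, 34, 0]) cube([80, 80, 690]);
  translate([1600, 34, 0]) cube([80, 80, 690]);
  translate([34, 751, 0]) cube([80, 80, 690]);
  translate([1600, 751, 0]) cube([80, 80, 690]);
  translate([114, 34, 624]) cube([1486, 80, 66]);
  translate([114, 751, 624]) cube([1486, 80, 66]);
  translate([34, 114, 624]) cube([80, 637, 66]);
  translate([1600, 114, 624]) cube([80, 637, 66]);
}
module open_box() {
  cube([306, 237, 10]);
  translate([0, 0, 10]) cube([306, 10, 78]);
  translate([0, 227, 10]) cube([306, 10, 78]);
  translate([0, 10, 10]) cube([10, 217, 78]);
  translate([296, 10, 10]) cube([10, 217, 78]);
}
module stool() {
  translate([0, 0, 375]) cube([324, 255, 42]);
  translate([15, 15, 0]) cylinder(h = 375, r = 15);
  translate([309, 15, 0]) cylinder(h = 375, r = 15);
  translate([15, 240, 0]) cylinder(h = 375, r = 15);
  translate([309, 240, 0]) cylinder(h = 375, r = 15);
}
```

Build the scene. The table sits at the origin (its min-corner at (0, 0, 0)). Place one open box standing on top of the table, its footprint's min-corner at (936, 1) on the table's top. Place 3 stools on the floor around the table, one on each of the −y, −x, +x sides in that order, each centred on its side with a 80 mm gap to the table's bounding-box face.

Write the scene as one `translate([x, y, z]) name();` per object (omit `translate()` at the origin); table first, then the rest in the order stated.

table();
translate([936, 1, 729]) open_box();
translate([695, -335, 0]) stool();
translate([-404, 305, 0]) stool();
translate([1794, 305, 0]) stool();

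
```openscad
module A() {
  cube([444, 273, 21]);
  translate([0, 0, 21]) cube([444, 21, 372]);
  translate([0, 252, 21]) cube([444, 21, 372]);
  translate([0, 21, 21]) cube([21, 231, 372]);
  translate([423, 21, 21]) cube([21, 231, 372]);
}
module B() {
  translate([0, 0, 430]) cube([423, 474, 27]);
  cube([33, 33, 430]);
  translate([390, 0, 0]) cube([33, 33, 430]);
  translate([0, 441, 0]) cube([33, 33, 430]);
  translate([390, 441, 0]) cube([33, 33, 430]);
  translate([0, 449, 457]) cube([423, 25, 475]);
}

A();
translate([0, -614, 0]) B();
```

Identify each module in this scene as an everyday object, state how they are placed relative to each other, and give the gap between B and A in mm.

The chair's nearest face is 140 mm from the open box's −y face.

A is an open box. B is a chair. The chair is on the floor beside the open box on its −y side. The gap between the chair and the open box is 140 mm.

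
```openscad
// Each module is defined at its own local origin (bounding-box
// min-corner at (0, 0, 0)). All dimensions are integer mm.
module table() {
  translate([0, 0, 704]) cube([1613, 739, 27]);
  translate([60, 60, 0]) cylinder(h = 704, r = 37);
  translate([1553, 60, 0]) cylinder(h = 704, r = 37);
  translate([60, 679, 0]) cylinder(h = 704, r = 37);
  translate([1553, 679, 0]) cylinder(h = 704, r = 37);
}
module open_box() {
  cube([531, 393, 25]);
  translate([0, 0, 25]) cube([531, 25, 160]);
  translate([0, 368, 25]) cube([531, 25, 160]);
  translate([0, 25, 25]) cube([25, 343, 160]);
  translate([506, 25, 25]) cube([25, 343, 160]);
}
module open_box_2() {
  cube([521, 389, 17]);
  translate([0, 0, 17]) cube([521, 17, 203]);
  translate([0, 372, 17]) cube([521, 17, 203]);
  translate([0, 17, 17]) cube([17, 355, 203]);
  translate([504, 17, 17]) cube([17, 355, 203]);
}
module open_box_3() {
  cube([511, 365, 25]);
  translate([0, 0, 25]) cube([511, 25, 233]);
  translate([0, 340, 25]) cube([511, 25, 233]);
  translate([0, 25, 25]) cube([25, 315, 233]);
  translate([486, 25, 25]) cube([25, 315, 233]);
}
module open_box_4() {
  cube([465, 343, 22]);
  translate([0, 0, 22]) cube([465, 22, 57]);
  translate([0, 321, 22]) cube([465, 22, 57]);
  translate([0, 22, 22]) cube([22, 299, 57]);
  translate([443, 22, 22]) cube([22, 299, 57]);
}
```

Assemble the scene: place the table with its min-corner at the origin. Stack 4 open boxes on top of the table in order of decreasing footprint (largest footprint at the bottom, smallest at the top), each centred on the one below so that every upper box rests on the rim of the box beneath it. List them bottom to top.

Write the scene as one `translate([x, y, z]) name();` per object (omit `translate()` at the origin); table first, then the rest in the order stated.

table();
translate([541, 173, 731]) open_box();
translate([546, 175, 916]) open_box_2();
translate([551, 187, 1136]) open_box_3();
translate([574, 198, 1394]) open_box_4();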